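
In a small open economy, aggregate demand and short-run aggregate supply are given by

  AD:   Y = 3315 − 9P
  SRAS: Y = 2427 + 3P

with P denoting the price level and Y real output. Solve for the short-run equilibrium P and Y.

Set AD = SRAS: 3315 − 9P = 2427 + 3P, so 888 = 12P and P = 74.
Then Y = 3315 − 9·74 = 2649.

P = 74, Y = 2649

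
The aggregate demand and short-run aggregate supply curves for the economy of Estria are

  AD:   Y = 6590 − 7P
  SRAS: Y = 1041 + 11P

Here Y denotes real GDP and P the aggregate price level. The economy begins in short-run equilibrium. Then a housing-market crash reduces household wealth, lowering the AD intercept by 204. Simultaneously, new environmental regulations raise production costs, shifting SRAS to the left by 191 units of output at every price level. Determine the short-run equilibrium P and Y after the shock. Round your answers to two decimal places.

P = 307.56, Y = 4233.11

After both shocks: AD is Y = 6386 − 7P and SRAS is Y = 850 + 11P.
Setting them equal: 5536 = 18P, so P = 307.56.
Substituting into AD, Y = 4233.11.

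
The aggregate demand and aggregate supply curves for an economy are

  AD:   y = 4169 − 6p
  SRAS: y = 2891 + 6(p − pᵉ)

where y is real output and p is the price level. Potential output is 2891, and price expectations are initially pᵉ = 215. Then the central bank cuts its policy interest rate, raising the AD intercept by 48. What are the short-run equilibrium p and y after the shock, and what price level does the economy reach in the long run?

AD shifts right: new AD is y = 4217 − 6p. With pᵉ = 215, SRAS is y = 1601 + 6p.
Short run: 4217 − 6p = 1601 + 6p gives 2616 = 12p, so p = 218 and y = 4217 − 6·218 = 2909.
y = 2909 is above potential 2891; expectations adjust and SRAS shifts left until y = 2891.
Long run: on the new AD curve, 2891 = 4217 − 6p gives p = 221.

Short run: p = 218, y = 2909. Long run: p = 221.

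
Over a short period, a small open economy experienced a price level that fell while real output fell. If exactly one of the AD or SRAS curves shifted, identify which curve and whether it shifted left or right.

AD shifted left

P fell and Y fell. An AD shift moves P and Y in the same direction; an SRAS shift moves them in opposite directions.
Here P and Y moved in the same direction, so the AD curve shifted.
Since Y fell, AD shifted left.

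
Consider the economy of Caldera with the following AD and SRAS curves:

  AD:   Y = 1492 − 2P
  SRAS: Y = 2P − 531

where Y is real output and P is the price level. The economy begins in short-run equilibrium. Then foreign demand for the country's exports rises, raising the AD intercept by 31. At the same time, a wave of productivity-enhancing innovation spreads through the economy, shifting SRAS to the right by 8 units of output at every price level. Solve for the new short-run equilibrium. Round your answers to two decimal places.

P = 511.50, Y = 500.00

After both shocks: AD is Y = 1523 − 2P and SRAS is Y = 2P − 523.
Setting them equal: 2046 = 4P, so P = 511.50.
Substituting into AD, Y = 500.00.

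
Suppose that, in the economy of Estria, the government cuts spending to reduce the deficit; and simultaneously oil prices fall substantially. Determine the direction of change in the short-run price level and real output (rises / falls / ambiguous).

Price level: falls; output: ambiguous

The first event is a negative demand shock: AD shifts left, which by itself pushes P down and Y down.
The second is a favourable supply shock: SRAS shifts right, which by itself pushes P down and Y up.
Both shocks push P down, so P falls. The two shocks push Y in opposite directions, so the effect on Y is ambiguous.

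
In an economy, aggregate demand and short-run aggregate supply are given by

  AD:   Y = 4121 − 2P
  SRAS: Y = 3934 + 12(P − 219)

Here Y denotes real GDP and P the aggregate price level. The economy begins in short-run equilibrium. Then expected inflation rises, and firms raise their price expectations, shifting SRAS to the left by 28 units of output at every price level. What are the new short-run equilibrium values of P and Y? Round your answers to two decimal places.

This is a negative supply shock: SRAS shifts left.
New SRAS: Y = 1278 + 12P.
Set AD = SRAS: 4121 − 2P = 1278 + 12P, so 2843 = 14P and P = 203.07.
Substituting into AD, Y = 3714.86.

P = 203.07, Y = 3714.86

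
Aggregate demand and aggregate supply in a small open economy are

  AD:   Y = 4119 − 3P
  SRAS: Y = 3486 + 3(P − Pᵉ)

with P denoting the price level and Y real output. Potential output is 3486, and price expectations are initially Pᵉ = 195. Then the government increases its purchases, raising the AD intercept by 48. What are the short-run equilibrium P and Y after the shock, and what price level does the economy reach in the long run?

AD shifts right: new AD is Y = 4167 − 3P. With Pᵉ = 195, SRAS is Y = 2901 + 3P.
Short run: 4167 − 3P = 2901 + 3P gives 1266 = 6P, so P = 211 and Y = 4167 − 3·211 = 3534.
Y = 3534 is above potential 3486; expectations adjust and SRAS shifts left until Y = 3486.
Long run: on the new AD curve, 3486 = 4167 − 3P gives P = 227.

Short run: P = 211, Y = 3534. Long run: P = 227.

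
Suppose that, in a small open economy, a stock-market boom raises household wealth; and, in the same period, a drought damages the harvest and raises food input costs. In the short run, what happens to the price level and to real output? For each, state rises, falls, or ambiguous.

The first event is a positive demand shock: AD shifts right, which by itself pushes P up and Y up.
The second is an adverse supply shock: SRAS shifts left, which by itself pushes P up and Y down.
Both shocks push P up, so P rises. The two shocks push Y in opposite directions, so the effect on Y is ambiguous.

Price level: rises; output: ambiguous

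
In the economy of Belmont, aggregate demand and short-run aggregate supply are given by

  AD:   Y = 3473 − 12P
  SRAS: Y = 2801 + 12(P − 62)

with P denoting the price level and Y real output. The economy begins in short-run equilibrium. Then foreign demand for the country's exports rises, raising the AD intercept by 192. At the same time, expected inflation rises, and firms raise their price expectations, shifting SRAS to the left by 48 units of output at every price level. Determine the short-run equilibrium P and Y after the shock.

P = 69, Y = 2837

After both shocks: AD is Y = 3665 − 12P and SRAS is Y = 2009 + 12P.
Setting them equal: 1656 = 24P, so P = 69.
Y = 3665 − 12·69 = 2837.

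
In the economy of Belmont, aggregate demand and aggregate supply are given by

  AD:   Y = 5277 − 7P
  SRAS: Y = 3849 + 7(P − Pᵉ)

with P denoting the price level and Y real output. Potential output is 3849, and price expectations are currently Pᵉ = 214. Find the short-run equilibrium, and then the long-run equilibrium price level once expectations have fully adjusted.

Short run: P = 209, Y = 3814. Long run: P = 204.

Short run: with Pᵉ = 214, SRAS is Y = 2351 + 7P. Setting AD = SRAS gives 2926 = 14P, so P = 209 and Y = 5277 − 7·209 = 3814.
Output 3814 is below potential 3849, so over time expected prices fall and SRAS shifts right until Y returns to 3849.
Long run: Y = 3849 on the AD curve gives 3849 = 5277 − 7P, so P = 204.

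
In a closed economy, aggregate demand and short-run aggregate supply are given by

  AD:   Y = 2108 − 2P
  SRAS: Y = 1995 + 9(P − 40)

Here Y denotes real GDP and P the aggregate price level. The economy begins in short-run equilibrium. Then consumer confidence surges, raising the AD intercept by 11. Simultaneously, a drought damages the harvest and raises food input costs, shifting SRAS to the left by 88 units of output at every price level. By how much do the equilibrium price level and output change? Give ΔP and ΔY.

After both shocks: AD is Y = 2119 − 2P and SRAS is Y = 1547 + 9P.
Setting them equal: 572 = 11P, so P = 52.
Y = 2119 − 2·52 = 2015.
Initially P = 43, Y = 2022, so ΔP = +9 and ΔY = -7.

ΔP = +9, ΔY = -7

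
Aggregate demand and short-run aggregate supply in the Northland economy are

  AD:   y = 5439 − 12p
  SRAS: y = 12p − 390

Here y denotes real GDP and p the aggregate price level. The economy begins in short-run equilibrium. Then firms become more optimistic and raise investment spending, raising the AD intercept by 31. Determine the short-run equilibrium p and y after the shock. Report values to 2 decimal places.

This is a positive demand shock: AD shifts right.
New AD: y = 5470 − 12p.
Set AD = SRAS: 5470 − 12p = 12p − 390, so 5860 = 24p and p = 244.17.
Substituting into AD, y = 2540.00.

p = 244.17, y = 2540.00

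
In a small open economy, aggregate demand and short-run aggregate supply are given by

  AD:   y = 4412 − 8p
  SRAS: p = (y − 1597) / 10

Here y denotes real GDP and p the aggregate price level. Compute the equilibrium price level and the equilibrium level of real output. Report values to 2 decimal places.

Rearrange SRAS to y = 1597 + 10p.
Set AD = SRAS: 4412 − 8p = 1597 + 10p, so 2815 = 18p and p = 156.39.
Substituting into AD, y = 4412 − 8p = 3160.89.

p = 156.39, y = 3160.89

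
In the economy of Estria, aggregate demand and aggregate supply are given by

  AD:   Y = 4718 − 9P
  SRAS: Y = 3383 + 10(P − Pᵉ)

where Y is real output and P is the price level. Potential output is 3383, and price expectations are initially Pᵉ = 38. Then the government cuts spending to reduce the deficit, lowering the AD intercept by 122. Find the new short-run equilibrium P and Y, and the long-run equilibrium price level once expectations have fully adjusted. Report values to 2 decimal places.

Short run: P = 83.84, Y = 3841.42. Long run: P = 134.78.

AD shifts left: new AD is Y = 4596 − 9P. With Pᵉ = 38, SRAS is Y = 3003 + 10P.
Short run: 4596 − 9P = 3003 + 10P gives 1593 = 19P, so P = 83.84 and Y = 4596 − 9P = 3841.42.
Y = 3841.42 is above potential 3383; expectations adjust and SRAS shifts left until Y = 3383.
Long run: on the new AD curve, 3383 = 4596 − 9P gives P = 134.78.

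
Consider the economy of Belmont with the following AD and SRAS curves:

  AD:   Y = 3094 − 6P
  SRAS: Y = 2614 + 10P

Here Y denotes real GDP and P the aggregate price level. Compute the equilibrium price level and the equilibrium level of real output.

P = 30, Y = 2914

Set AD = SRAS: 3094 − 6P = 2614 + 10P, so 480 = 16P and P = 30.
Then Y = 3094 − 6·30 = 2914.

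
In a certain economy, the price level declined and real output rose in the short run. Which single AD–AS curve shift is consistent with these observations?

SRAS shifted right

P fell and Y rose. An AD shift moves P and Y in the same direction; an SRAS shift moves them in opposite directions.
Here P and Y moved in opposite directions, so the SRAS curve shifted.
Since Y rose, SRAS shifted right.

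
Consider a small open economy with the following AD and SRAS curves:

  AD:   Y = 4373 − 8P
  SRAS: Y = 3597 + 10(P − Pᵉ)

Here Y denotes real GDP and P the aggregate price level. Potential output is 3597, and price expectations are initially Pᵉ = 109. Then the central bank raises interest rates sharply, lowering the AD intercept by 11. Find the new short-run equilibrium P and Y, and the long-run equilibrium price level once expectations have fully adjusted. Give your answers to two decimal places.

Short run: P = 103.06, Y = 3537.56. Long run: P = 95.63.

AD shifts left: new AD is Y = 4362 − 8P. With Pᵉ = 109, SRAS is Y = 2507 + 10P.
Short run: 4362 − 8P = 2507 + 10P gives 1855 = 18P, so P = 103.06 and Y = 4362 − 8P = 3537.56.
Y = 3537.56 is below potential 3597; expectations adjust and SRAS shifts right until Y = 3597.
Long run: on the new AD curve, 3597 = 4362 − 8P gives P = 95.63.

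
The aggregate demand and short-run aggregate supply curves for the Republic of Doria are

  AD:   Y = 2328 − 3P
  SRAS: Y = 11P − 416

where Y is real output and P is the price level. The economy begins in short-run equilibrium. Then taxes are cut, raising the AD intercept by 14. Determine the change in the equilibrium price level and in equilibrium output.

This is a positive demand shock: AD shifts right.
New AD: Y = 2342 − 3P.
Set AD = SRAS: 2342 − 3P = 11P − 416, so 2758 = 14P and P = 197.
Y = 2342 − 3·197 = 1751.
Initially P = 196, Y = 1740, so ΔP = +1 and ΔY = +11.

ΔP = +1, ΔY = +11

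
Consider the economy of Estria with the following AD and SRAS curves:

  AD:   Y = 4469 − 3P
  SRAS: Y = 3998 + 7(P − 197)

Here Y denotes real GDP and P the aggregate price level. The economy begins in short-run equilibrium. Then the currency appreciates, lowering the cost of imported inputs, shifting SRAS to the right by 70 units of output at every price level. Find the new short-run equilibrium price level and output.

P = 178, Y = 3935

This is a positive supply shock: SRAS shifts right.
New SRAS: Y = 2689 + 7P.
Set AD = SRAS: 4469 − 3P = 2689 + 7P, so 1780 = 10P and P = 178.
Y = 4469 − 3·178 = 3935.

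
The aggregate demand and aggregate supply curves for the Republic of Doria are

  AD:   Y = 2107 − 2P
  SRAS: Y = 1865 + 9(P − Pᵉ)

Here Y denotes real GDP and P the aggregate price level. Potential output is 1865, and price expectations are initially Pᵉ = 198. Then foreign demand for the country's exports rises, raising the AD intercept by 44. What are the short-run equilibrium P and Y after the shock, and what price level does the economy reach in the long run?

AD shifts right: new AD is Y = 2151 − 2P. With Pᵉ = 198, SRAS is Y = 83 + 9P.
Short run: 2151 − 2P = 83 + 9P gives 2068 = 11P, so P = 188 and Y = 2151 − 2·188 = 1775.
Y = 1775 is below potential 1865; expectations adjust and SRAS shifts right until Y = 1865.
Long run: on the new AD curve, 1865 = 2151 − 2P gives P = 143.

Short run: P = 188, Y = 1775. Long run: P = 143.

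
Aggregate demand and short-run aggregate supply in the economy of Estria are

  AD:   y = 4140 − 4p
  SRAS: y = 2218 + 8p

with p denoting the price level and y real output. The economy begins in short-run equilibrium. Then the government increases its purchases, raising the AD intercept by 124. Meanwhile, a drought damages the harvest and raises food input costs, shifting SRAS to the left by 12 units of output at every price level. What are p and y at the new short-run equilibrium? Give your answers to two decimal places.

p = 171.50, y = 3578.00

After both shocks: AD is y = 4264 − 4p and SRAS is y = 2206 + 8p.
Setting them equal: 2058 = 12p, so p = 171.50.
Substituting into AD, y = 3578.00.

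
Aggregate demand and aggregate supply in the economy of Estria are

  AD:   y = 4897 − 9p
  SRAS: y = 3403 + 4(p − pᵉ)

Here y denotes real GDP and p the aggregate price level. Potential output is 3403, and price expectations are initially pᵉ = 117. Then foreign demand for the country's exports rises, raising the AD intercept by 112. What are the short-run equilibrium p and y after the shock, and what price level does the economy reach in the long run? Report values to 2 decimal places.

Short run: p = 159.54, y = 3573.15. Long run: p = 178.44.

AD shifts right: new AD is y = 5009 − 9p. With pᵉ = 117, SRAS is y = 2935 + 4p.
Short run: 5009 − 9p = 2935 + 4p gives 2074 = 13p, so p = 159.54 and y = 5009 − 9p = 3573.15.
y = 3573.15 is above potential 3403; expectations adjust and SRAS shifts left until y = 3403.
Long run: on the new AD curve, 3403 = 5009 − 9p gives p = 178.44.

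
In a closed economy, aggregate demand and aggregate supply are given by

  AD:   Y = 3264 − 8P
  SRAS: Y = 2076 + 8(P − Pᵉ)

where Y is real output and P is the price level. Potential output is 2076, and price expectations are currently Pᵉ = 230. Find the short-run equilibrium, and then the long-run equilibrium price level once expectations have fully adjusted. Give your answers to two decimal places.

Short run: P = 189.25, Y = 1750.00. Long run: P = 148.50.

Short run: with Pᵉ = 230, SRAS is Y = 236 + 8P. Setting AD = SRAS gives 3028 = 16P, so P = 189.25 and Y = 3264 − 8P = 1750.00.
Output 1750.00 is below potential 2076, so over time expected prices fall and SRAS shifts right until Y returns to 2076.
Long run: Y = 2076 on the AD curve gives 2076 = 3264 − 8P, so P = 148.50.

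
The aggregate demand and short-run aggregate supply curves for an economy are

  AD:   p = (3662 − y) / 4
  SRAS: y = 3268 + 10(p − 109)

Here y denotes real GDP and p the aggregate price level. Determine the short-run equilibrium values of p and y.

p = 106, y = 3238

Write SRAS as y = 3268 + 10p − 1090 = 2178 + 10p.
Rearrange AD to y = 3662 − 4p.
Set AD = SRAS: 3662 − 4p = 2178 + 10p, so 1484 = 14p and p = 106.
Then y = 3662 − 4·106 = 3238.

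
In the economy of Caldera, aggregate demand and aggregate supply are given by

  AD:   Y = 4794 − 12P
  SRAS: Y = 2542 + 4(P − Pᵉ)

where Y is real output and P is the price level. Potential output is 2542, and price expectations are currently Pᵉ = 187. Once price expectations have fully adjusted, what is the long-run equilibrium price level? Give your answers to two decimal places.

Short run: with Pᵉ = 187, SRAS is Y = 1794 + 4P. Setting AD = SRAS gives 3000 = 16P, so P = 187.50 and Y = 4794 − 12P = 2544.00.
Output 2544.00 is above potential 2542, so over time expected prices rise and SRAS shifts left until Y returns to 2542.
Long run: Y = 2542 on the AD curve gives 2542 = 4794 − 12P, so P = 187.67.

Long-run P = 187.67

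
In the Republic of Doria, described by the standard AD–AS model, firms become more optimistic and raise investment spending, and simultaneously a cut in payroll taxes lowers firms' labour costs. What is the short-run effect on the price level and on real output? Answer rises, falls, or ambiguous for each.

Price level: ambiguous; output: rises

The first event is a positive demand shock: AD shifts right, which by itself pushes P up and Y up.
The second is a favourable supply shock: SRAS shifts right, which by itself pushes P down and Y up.
The two shocks push P in opposite directions, so the effect on P is ambiguous. Both shocks push Y up, so Y rises.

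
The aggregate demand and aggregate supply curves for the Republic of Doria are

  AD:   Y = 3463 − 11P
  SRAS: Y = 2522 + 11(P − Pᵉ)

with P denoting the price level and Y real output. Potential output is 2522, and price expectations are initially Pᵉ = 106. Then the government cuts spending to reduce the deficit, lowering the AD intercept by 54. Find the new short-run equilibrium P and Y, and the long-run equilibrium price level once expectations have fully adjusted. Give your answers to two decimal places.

Short run: P = 93.32, Y = 2382.50. Long run: P = 80.64.

AD shifts left: new AD is Y = 3409 − 11P. With Pᵉ = 106, SRAS is Y = 1356 + 11P.
Short run: 3409 − 11P = 1356 + 11P gives 2053 = 22P, so P = 93.32 and Y = 3409 − 11P = 2382.50.
Y = 2382.50 is below potential 2522; expectations adjust and SRAS shifts right until Y = 2522.
Long run: on the new AD curve, 2522 = 3409 − 11P gives P = 80.64.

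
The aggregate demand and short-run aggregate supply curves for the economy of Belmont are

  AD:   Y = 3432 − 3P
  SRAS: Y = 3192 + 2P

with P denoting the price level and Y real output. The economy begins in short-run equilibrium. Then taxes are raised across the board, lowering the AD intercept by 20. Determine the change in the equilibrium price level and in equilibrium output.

ΔP = -4, ΔY = -8

This is a negative demand shock: AD shifts left.
New AD: Y = 3412 − 3P.
Set AD = SRAS: 3412 − 3P = 3192 + 2P, so 220 = 5P and P = 44.
Y = 3412 − 3·44 = 3280.
Initially P = 48, Y = 3288, so ΔP = -4 and ΔY = -8.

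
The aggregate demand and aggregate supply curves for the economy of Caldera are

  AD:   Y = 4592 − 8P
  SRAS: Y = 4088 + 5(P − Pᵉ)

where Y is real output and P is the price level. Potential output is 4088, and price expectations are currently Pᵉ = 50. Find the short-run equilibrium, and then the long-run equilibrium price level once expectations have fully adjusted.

Short run: P = 58, Y = 4128. Long run: P = 63.

Short run: with Pᵉ = 50, SRAS is Y = 3838 + 5P. Setting AD = SRAS gives 754 = 13P, so P = 58 and Y = 4592 − 8·58 = 4128.
Output 4128 is above potential 4088, so over time expected prices rise and SRAS shifts left until Y returns to 4088.
Long run: Y = 4088 on the AD curve gives 4088 = 4592 − 8P, so P = 63.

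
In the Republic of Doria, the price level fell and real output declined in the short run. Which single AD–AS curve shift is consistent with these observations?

P fell and Y fell. An AD shift moves P and Y in the same direction; an SRAS shift moves them in opposite directions.
Here P and Y moved in the same direction, so the AD curve shifted.
Since Y fell, AD shifted left.

AD shifted left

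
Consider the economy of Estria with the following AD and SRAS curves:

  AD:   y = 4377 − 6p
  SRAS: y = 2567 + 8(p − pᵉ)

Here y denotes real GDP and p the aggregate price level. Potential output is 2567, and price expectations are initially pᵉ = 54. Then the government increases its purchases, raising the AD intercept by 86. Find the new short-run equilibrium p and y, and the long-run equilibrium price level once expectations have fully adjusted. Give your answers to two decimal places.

Short run: p = 166.29, y = 3465.29. Long run: p = 316.00.

AD shifts right: new AD is y = 4463 − 6p. With pᵉ = 54, SRAS is y = 2135 + 8p.
Short run: 4463 − 6p = 2135 + 8p gives 2328 = 14p, so p = 166.29 and y = 4463 − 6p = 3465.29.
y = 3465.29 is above potential 2567; expectations adjust and SRAS shifts left until y = 2567.
Long run: on the new AD curve, 2567 = 4463 − 6p gives p = 316.00.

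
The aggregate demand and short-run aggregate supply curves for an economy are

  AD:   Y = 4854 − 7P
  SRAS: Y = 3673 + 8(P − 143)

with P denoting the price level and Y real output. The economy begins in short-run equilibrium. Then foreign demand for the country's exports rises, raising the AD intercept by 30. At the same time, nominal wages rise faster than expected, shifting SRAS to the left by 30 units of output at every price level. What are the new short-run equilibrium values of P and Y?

After both shocks: AD is Y = 4884 − 7P and SRAS is Y = 2499 + 8P.
Setting them equal: 2385 = 15P, so P = 159.
Y = 4884 − 7·159 = 3771.

P = 159, Y = 3771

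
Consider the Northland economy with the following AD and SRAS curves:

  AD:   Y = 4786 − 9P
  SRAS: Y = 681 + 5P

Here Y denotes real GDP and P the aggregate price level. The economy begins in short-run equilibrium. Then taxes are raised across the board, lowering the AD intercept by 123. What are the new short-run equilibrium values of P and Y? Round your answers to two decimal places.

This is a negative demand shock: AD shifts left.
New AD: Y = 4663 − 9P.
Set AD = SRAS: 4663 − 9P = 681 + 5P, so 3982 = 14P and P = 284.43.
Substituting into AD, Y = 2103.14.

P = 284.43, Y = 2103.14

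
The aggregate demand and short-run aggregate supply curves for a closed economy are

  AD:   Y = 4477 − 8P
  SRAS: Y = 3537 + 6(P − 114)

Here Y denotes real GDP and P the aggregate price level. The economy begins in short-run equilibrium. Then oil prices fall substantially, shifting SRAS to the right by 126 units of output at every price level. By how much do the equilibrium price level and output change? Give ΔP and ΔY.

ΔP = -9, ΔY = +72

This is a positive supply shock: SRAS shifts right.
New SRAS: Y = 2979 + 6P.
Set AD = SRAS: 4477 − 8P = 2979 + 6P, so 1498 = 14P and P = 107.
Y = 4477 − 8·107 = 3621.
Initially P = 116, Y = 3549, so ΔP = -9 and ΔY = +72.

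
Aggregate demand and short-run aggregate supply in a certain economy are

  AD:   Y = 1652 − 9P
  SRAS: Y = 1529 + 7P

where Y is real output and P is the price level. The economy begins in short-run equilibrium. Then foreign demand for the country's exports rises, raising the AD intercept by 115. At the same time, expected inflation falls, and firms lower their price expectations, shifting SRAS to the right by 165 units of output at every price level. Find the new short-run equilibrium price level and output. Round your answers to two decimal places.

After both shocks: AD is Y = 1767 − 9P and SRAS is Y = 1694 + 7P.
Setting them equal: 73 = 16P, so P = 4.56.
Substituting into AD, Y = 1725.94.

P = 4.56, Y = 1725.94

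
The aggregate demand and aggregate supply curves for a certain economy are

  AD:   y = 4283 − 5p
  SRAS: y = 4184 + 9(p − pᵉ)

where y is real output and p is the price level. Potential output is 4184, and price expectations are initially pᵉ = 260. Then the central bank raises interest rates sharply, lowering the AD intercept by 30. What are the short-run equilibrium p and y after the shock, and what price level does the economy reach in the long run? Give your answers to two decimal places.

Short run: p = 172.07, y = 3392.64. Long run: p = 13.80.

AD shifts left: new AD is y = 4253 − 5p. With pᵉ = 260, SRAS is y = 1844 + 9p.
Short run: 4253 − 5p = 1844 + 9p gives 2409 = 14p, so p = 172.07 and y = 4253 − 5p = 3392.64.
y = 3392.64 is below potential 4184; expectations adjust and SRAS shifts right until y = 4184.
Long run: on the new AD curve, 4184 = 4253 − 5p gives p = 13.80.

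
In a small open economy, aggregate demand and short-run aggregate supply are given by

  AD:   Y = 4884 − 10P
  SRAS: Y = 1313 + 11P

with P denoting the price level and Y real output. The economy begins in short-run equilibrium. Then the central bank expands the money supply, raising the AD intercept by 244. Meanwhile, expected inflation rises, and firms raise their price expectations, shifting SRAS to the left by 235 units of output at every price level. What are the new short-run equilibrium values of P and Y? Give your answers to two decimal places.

P = 192.86, Y = 3199.43

After both shocks: AD is Y = 5128 − 10P and SRAS is Y = 1078 + 11P.
Setting them equal: 4050 = 21P, so P = 192.86.
Substituting into AD, Y = 3199.43.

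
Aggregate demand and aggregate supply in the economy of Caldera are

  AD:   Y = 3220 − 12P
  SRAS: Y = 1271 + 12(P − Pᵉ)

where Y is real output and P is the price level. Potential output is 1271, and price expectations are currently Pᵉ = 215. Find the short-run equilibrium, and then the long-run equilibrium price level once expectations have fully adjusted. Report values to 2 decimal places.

Short run: P = 188.71, Y = 955.50. Long run: P = 162.42.

Short run: with Pᵉ = 215, SRAS is Y = 12P − 1309. Setting AD = SRAS gives 4529 = 24P, so P = 188.71 and Y = 3220 − 12P = 955.50.
Output 955.50 is below potential 1271, so over time expected prices fall and SRAS shifts right until Y returns to 1271.
Long run: Y = 1271 on the AD curve gives 1271 = 3220 − 12P, so P = 162.42.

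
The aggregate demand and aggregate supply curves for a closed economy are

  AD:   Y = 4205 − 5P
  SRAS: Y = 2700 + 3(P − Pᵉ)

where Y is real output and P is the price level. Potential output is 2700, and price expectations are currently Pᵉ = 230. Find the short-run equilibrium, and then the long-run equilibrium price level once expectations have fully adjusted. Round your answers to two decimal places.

Short run: P = 274.38, Y = 2833.13. Long run: P = 301.00.

Short run: with Pᵉ = 230, SRAS is Y = 2010 + 3P. Setting AD = SRAS gives 2195 = 8P, so P = 274.38 and Y = 4205 − 5P = 2833.13.
Output 2833.13 is above potential 2700, so over time expected prices rise and SRAS shifts left until Y returns to 2700.
Long run: Y = 2700 on the AD curve gives 2700 = 4205 − 5P, so P = 301.00.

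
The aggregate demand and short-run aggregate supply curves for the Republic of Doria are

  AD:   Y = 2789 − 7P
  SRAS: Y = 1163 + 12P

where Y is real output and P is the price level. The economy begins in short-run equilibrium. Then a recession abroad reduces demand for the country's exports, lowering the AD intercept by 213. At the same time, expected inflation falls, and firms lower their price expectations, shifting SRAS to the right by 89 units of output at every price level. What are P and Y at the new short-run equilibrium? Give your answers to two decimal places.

P = 69.68, Y = 2088.21

After both shocks: AD is Y = 2576 − 7P and SRAS is Y = 1252 + 12P.
Setting them equal: 1324 = 19P, so P = 69.68.
Substituting into AD, Y = 2088.21.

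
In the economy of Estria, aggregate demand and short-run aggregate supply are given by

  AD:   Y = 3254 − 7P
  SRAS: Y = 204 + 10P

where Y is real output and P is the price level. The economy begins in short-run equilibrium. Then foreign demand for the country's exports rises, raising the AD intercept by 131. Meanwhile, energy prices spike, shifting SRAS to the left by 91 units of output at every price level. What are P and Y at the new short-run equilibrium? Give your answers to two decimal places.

After both shocks: AD is Y = 3385 − 7P and SRAS is Y = 113 + 10P.
Setting them equal: 3272 = 17P, so P = 192.47.
Substituting into AD, Y = 2037.71.

P = 192.47, Y = 2037.71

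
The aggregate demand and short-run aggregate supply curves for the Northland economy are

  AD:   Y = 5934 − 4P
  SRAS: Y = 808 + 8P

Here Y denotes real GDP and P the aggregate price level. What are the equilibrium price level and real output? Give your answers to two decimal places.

P = 427.17, Y = 4225.33

Set AD = SRAS: 5934 − 4P = 808 + 8P, so 5126 = 12P and P = 427.17.
Substituting into AD, Y = 5934 − 4P = 4225.33.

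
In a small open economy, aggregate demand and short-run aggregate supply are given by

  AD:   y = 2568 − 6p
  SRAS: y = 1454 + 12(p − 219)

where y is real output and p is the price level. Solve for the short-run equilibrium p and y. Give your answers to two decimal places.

Write SRAS as y = 1454 + 12p − 2628 = 12p − 1174.
Set AD = SRAS: 2568 − 6p = 12p − 1174, so 3742 = 18p and p = 207.89.
Substituting into AD, y = 2568 − 6p = 1320.67.

p = 207.89, y = 1320.67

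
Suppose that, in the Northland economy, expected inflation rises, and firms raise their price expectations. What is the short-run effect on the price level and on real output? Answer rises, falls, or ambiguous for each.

This is an adverse supply shock: SRAS shifts left.
Moving along the downward-sloping AD curve, P rises and Y falls.

Price level: rises; output: falls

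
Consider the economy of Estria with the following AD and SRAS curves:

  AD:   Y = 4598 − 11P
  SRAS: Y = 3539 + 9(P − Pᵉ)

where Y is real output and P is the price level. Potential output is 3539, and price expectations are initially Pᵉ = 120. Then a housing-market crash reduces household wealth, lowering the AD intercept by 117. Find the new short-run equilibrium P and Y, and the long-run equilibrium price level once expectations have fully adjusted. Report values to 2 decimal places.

Short run: P = 101.10, Y = 3368.90. Long run: P = 85.64.

AD shifts left: new AD is Y = 4481 − 11P. With Pᵉ = 120, SRAS is Y = 2459 + 9P.
Short run: 4481 − 11P = 2459 + 9P gives 2022 = 20P, so P = 101.10 and Y = 4481 − 11P = 3368.90.
Y = 3368.90 is below potential 3539; expectations adjust and SRAS shifts right until Y = 3539.
Long run: on the new AD curve, 3539 = 4481 − 11P gives P = 85.64.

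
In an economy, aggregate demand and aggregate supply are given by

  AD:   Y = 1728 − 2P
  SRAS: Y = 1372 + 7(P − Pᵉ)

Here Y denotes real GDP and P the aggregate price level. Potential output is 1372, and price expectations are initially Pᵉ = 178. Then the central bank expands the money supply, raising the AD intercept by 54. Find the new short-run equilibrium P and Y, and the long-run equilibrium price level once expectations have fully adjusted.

Short run: P = 184, Y = 1414. Long run: P = 205.

AD shifts right: new AD is Y = 1782 − 2P. With Pᵉ = 178, SRAS is Y = 126 + 7P.
Short run: 1782 − 2P = 126 + 7P gives 1656 = 9P, so P = 184 and Y = 1782 − 2·184 = 1414.
Y = 1414 is above potential 1372; expectations adjust and SRAS shifts left until Y = 1372.
Long run: on the new AD curve, 1372 = 1782 − 2P gives P = 205.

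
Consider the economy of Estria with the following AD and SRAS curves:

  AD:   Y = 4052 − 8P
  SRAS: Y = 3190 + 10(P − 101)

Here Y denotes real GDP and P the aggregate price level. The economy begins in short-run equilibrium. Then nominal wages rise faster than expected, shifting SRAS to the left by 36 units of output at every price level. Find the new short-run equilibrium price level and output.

P = 106, Y = 3204

This is a negative supply shock: SRAS shifts left.
New SRAS: Y = 2144 + 10P.
Set AD = SRAS: 4052 − 8P = 2144 + 10P, so 1908 = 18P and P = 106.
Y = 4052 − 8·106 = 3204.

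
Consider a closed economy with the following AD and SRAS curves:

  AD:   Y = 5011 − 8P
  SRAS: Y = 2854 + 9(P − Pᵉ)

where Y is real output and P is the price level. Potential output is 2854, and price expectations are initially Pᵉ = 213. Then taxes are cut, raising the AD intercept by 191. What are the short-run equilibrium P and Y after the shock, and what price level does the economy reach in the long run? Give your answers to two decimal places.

AD shifts right: new AD is Y = 5202 − 8P. With Pᵉ = 213, SRAS is Y = 937 + 9P.
Short run: 5202 − 8P = 937 + 9P gives 4265 = 17P, so P = 250.88 and Y = 5202 − 8P = 3194.94.
Y = 3194.94 is above potential 2854; expectations adjust and SRAS shifts left until Y = 2854.
Long run: on the new AD curve, 2854 = 5202 − 8P gives P = 293.50.

Short run: P = 250.88, Y = 3194.94. Long run: P = 293.50.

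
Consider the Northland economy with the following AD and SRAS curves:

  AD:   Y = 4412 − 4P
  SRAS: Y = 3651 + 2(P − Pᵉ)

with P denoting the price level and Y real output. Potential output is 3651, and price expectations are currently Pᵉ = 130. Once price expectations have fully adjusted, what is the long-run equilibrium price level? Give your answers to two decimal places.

Long-run P = 190.25

Short run: with Pᵉ = 130, SRAS is Y = 3391 + 2P. Setting AD = SRAS gives 1021 = 6P, so P = 170.17 and Y = 4412 − 4P = 3731.33.
Output 3731.33 is above potential 3651, so over time expected prices rise and SRAS shifts left until Y returns to 3651.
Long run: Y = 3651 on the AD curve gives 3651 = 4412 − 4P, so P = 190.25.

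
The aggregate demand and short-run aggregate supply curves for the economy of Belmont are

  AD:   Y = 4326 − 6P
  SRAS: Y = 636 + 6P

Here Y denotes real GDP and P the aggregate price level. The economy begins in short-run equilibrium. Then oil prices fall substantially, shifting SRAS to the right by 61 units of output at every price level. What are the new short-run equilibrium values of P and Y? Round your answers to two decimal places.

P = 302.42, Y = 2511.50

This is a positive supply shock: SRAS shifts right.
New SRAS: Y = 697 + 6P.
Set AD = SRAS: 4326 − 6P = 697 + 6P, so 3629 = 12P and P = 302.42.
Substituting into AD, Y = 2511.50.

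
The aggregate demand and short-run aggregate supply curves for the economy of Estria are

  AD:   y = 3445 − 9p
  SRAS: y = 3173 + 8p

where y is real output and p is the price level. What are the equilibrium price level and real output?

p = 16, y = 3301

Set AD = SRAS: 3445 − 9p = 3173 + 8p, so 272 = 17p and p = 16.
Then y = 3445 − 9·16 = 3301.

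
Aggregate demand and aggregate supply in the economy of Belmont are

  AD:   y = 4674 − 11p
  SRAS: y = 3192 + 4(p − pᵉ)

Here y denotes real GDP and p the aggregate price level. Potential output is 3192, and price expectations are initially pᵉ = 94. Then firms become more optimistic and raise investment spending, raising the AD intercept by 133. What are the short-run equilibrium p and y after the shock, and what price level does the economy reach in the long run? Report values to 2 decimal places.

AD shifts right: new AD is y = 4807 − 11p. With pᵉ = 94, SRAS is y = 2816 + 4p.
Short run: 4807 − 11p = 2816 + 4p gives 1991 = 15p, so p = 132.73 and y = 4807 − 11p = 3346.93.
y = 3346.93 is above potential 3192; expectations adjust and SRAS shifts left until y = 3192.
Long run: on the new AD curve, 3192 = 4807 − 11p gives p = 146.82.

Short run: p = 132.73, y = 3346.93. Long run: p = 146.82.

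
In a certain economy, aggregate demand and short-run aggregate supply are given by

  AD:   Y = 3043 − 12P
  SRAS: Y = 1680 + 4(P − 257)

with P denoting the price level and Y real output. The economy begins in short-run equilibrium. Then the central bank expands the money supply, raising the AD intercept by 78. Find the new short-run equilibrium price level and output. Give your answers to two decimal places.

P = 154.31, Y = 1269.25

This is a positive demand shock: AD shifts right.
New AD: Y = 3121 − 12P.
SRAS can be written Y = 652 + 4P.
Set AD = SRAS: 3121 − 12P = 652 + 4P, so 2469 = 16P and P = 154.31.
Substituting into AD, Y = 1269.25.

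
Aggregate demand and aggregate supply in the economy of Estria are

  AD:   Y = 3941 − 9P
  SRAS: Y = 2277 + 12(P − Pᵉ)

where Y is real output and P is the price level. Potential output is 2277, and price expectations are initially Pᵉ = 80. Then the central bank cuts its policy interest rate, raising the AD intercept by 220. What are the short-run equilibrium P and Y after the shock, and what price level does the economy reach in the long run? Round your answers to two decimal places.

Short run: P = 135.43, Y = 2942.14. Long run: P = 209.33.

AD shifts right: new AD is Y = 4161 − 9P. With Pᵉ = 80, SRAS is Y = 1317 + 12P.
Short run: 4161 − 9P = 1317 + 12P gives 2844 = 21P, so P = 135.43 and Y = 4161 − 9P = 2942.14.
Y = 2942.14 is above potential 2277; expectations adjust and SRAS shifts left until Y = 2277.
Long run: on the new AD curve, 2277 = 4161 − 9P gives P = 209.33.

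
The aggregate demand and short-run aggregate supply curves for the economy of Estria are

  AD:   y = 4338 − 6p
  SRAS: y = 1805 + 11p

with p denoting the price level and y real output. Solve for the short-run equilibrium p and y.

p = 149, y = 3444

Set AD = SRAS: 4338 − 6p = 1805 + 11p, so 2533 = 17p and p = 149.
Then y = 4338 − 6·149 = 3444.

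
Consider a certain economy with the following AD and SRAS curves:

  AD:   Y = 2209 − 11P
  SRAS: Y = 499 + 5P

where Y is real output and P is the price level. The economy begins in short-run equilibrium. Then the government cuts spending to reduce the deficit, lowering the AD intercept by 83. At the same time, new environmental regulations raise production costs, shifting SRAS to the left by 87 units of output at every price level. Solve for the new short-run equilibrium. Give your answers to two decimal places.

After both shocks: AD is Y = 2126 − 11P and SRAS is Y = 412 + 5P.
Setting them equal: 1714 = 16P, so P = 107.13.
Substituting into AD, Y = 947.63.

P = 107.13, Y = 947.63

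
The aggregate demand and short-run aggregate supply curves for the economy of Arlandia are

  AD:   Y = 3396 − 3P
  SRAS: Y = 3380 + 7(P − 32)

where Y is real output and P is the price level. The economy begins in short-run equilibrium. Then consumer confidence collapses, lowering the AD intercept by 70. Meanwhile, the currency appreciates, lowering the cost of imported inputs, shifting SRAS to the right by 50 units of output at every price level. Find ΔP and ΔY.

After both shocks: AD is Y = 3326 − 3P and SRAS is Y = 3206 + 7P.
Setting them equal: 120 = 10P, so P = 12.
Y = 3326 − 3·12 = 3290.
Initially P = 24, Y = 3324, so ΔP = -12 and ΔY = -34.

ΔP = -12, ΔY = -34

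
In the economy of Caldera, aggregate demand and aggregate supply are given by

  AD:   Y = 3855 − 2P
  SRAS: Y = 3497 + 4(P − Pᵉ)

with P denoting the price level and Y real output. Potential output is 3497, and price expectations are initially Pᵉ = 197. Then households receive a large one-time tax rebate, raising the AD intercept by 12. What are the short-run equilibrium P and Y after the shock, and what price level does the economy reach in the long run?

Short run: P = 193, Y = 3481. Long run: P = 185.

AD shifts right: new AD is Y = 3867 − 2P. With Pᵉ = 197, SRAS is Y = 2709 + 4P.
Short run: 3867 − 2P = 2709 + 4P gives 1158 = 6P, so P = 193 and Y = 3867 − 2·193 = 3481.
Y = 3481 is below potential 3497; expectations adjust and SRAS shifts right until Y = 3497.
Long run: on the new AD curve, 3497 = 3867 − 2P gives P = 185.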